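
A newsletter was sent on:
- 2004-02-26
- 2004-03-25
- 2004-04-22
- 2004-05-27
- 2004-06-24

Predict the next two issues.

2004-07-22, 2004-08-26

These are Thursdays at 28- or 35-day spacing (28, 28, 35, 28).
The pattern: 4th Thursday of the month.
4th Thursday of July 2004: 2004-07-22.
4th Thursday of August 2004: 2004-08-26.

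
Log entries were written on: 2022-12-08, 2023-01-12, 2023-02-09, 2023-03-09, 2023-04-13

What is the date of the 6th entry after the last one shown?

2023-10-12

All dates are Thursdays, 35, 28, 28, 35 days apart.
Specifically, the 2nd Thursday of each month.
2nd Thursday of May 2023: 2023-05-11.
June 2023 — 2nd Thursday is 2023-06-08.
July 2023 — 2nd Thursday is 2023-07-13.
August 2023 — 2nd Thursday is 2023-08-10.
September 2023 — 2nd Thursday is 2023-09-14.
October 2023 — 2nd Thursday is 2023-10-12.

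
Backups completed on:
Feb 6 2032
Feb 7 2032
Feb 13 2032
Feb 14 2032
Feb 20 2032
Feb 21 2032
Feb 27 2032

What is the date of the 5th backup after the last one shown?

Mar 13 2032

Every event lands on a Friday or Saturday (gaps cycle 1, 6, 1, 6, 1, 6).
So the schedule is: every Friday and Saturday.
The following Saturday is Feb 28 2032.
Next Friday: Mar 5 2032.
Next Saturday: Mar 6 2032.
The following Friday is Mar 12 2032.
Next Saturday: Mar 13 2032.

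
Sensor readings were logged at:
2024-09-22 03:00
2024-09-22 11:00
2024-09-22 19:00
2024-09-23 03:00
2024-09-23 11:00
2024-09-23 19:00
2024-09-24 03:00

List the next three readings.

Gaps: 8, 8, 8, 8, 8, 8 hours — each event is 8 hours after the previous one.
2024-09-24 03:00 + 8 h = 2024-09-24 11:00.
2024-09-24 11:00 + 8 h = 2024-09-24 19:00.
2024-09-24 19:00 + 8 h = 2024-09-25 03:00.

2024-09-24 11:00, 2024-09-24 19:00, 2024-09-25 03:00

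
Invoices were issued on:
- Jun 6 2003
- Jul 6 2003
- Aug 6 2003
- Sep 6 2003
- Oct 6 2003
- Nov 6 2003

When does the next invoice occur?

Gaps: 30, 31, 31, 30, 31 days — not constant. Every event is on the 6th of the month.
Pattern: the 6th of each month.
Next: December 2003 → Dec 6 2003.

Dec 6 2003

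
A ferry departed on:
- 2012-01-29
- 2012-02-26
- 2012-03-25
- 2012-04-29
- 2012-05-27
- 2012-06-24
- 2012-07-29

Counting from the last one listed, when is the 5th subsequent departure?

These are Sundays with 28, 28, 35, 28, 28, 35-day gaps.
Each is the final Sunday of its month — 2012-01-29 is past the 28th, so '4th Sunday' doesn't fit.
August 2012 ends with Sunday 2012-08-26.
Last Sunday of September 2012: 2012-09-30.
Last Sunday of October 2012: 2012-10-28.
November 2012 ends with Sunday 2012-11-25.
Last Sunday of December 2012: 2012-12-30.

2012-12-30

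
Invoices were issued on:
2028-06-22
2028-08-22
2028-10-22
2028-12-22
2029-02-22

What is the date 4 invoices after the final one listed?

Gaps: 61, 61, 61, 62 days — not constant. Every event is on the 22nd of the month.
Pattern: the 22nd of every 2 months.
April 2029: 2029-04-22.
June 2029: 2029-06-22.
August 2029: 2029-08-22.
October 2029: 2029-10-22.

2029-10-22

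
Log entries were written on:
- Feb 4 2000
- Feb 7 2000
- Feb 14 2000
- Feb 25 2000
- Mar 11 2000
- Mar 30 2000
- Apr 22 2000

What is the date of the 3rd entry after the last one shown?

Intervals are 3, 7, 11, 15, 19, 23 days — an arithmetic progression with common difference 4.
Next gap: 27 days. Apr 22 2000 + 27 days = May 19 2000.
Next gap: 31 days. May 19 2000 + 31 days = Jun 19 2000.
Next gap: 35 days. Jun 19 2000 + 35 days = Jul 24 2000.

Jul 24 2000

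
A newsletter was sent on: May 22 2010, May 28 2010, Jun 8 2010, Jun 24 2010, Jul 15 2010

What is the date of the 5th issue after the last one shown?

Jan 11 2011

The spacing grows by 5 each time: 6, 11, 16, 21 days.
Next gap: 26 days. Jul 15 2010 + 26 days = Aug 10 2010.
Next gap: 31 days. Aug 10 2010 + 31 days = Sep 10 2010.
Next gap: 36 days. Sep 10 2010 + 36 days = Oct 16 2010.
Next gap: 41 days. Oct 16 2010 + 41 days = Nov 26 2010.
Next gap: 46 days. Nov 26 2010 + 46 days = Jan 11 2011.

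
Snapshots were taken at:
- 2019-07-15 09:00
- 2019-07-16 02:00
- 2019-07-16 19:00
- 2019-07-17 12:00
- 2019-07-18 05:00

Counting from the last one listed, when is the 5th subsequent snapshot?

Gaps: 17, 17, 17, 17 hours — each event is 17 hours after the previous one.
2019-07-18 05:00 + 17 h = 2019-07-18 22:00.
2019-07-18 22:00 + 17 h = 2019-07-19 15:00.
2019-07-19 15:00 + 17 h = 2019-07-20 08:00.
2019-07-20 08:00 + 17 h = 2019-07-21 01:00.
2019-07-21 01:00 + 17 h = 2019-07-21 18:00.

2019-07-21 18:00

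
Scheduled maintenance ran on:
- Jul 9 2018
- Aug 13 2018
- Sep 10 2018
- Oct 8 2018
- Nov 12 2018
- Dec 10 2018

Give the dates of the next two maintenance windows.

Jan 14 2019, Feb 11 2019

Gaps: 35, 28, 28, 35, 28 days — a mix of 28 and 35. Every date is a Monday.
Each is the 2nd Monday of its month.
January 2019 — 2nd Monday is Jan 14 2019.
February 2019 — 2nd Monday is Feb 11 2019.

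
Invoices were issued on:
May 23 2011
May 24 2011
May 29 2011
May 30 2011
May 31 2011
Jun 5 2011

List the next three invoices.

Jun 6 2011, Jun 7 2011, Jun 12 2011

Gaps: 1, 5, 1, 1, 5 days — not constant, but cyclic with period 3.
The events fall on every Monday, Tuesday and Sunday.
The following Monday is Jun 6 2011.
The following Tuesday is Jun 7 2011.
The following Sunday is Jun 12 2011.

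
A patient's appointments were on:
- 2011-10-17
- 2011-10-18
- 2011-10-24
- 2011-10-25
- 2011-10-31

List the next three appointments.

2011-11-01, 2011-11-07, 2011-11-08

Gaps: 1, 6, 1, 6 days — not constant, but cyclic with period 2.
The events fall on every Monday and Tuesday.
The following Tuesday is 2011-11-01.
Next Monday: 2011-11-07.
The following Tuesday is 2011-11-08.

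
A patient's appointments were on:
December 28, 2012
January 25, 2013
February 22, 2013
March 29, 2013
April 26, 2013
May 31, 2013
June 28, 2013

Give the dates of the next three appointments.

All Fridays; the gaps (28, 28, 35, 28, 35, 28) vary with month length.
This is the last Friday of each month.
July 2013 ends with Friday July 26, 2013.
August 2013 ends with Friday August 30, 2013.
September 2013 ends with Friday September 27, 2013.

July 26, 2013; August 30, 2013; September 27, 2013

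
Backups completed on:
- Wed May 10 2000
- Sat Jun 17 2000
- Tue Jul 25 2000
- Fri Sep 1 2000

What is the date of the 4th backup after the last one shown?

Gaps between consecutive events: 38, 38, 38 days — a constant 38-day interval.
Fri Sep 1 2000 + 38 days = Mon Oct 9 2000.
Mon Oct 9 2000 + 38 days = Thu Nov 16 2000.
Thu Nov 16 2000 + 38 days = Sun Dec 24 2000.
Sun Dec 24 2000 + 38 days = Wed Jan 31 2001.

Wed Jan 31 2001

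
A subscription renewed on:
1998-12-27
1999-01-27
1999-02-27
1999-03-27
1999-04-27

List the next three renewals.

Gaps: 31, 31, 28, 31 days — not constant. Every event is on the 27th of the month.
Pattern: the 27th of each month.
May 1999: 1999-05-27.
Next: June 1999 → 1999-06-27.
Next: July 1999 → 1999-07-27.

1999-05-27, 1999-06-27, 1999-07-27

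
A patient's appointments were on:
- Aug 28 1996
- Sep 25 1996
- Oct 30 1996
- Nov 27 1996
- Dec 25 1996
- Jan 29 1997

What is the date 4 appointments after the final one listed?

Every date is a Wednesday; gaps 28, 35, 28, 28, 35 days.
Each is the last Wednesday of its month (at least one falls on the 29th or later, ruling out '4th Wednesday').
Last Wednesday of February 1997: Feb 26 1997.
March 1997 ends with Wednesday Mar 26 1997.
Last Wednesday of April 1997: Apr 30 1997.
Last Wednesday of May 1997: May 28 1997.

May 28 1997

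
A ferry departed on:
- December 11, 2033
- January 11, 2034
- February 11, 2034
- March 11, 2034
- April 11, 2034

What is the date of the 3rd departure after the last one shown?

July 11, 2034

Each date is the 11th; the gaps (31, 31, 28, 31) track the month lengths.
The rule is the 11th of each month.
Next: May 2034 → May 11, 2034.
Next: June 2034 → June 11, 2034.
Next: July 2034 → July 11, 2034.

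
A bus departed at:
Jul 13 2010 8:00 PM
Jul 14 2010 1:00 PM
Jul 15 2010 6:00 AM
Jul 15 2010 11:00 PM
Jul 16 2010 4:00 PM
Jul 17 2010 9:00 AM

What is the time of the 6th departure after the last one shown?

Jul 21 2010 3:00 PM

The interval is a steady 17 hours (17, 17, 17, 17, 17).
Jul 17 2010 9:00 AM + 17 h = Jul 18 2010 2:00 AM.
Jul 18 2010 2:00 AM + 17 h = Jul 18 2010 7:00 PM.
Jul 18 2010 7:00 PM + 17 h = Jul 19 2010 12:00 PM.
Jul 19 2010 12:00 PM + 17 h = Jul 20 2010 5:00 AM.
Jul 20 2010 5:00 AM + 17 h = Jul 20 2010 10:00 PM.
Jul 20 2010 10:00 PM + 17 h = Jul 21 2010 3:00 PM.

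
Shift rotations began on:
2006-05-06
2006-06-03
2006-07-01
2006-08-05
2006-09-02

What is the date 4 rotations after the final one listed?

2007-01-06

These are Saturdays at 28- or 35-day spacing (28, 28, 35, 28).
The pattern: 1st Saturday of the month.
October 2006 — 1st Saturday is 2006-10-07.
November 2006 — 1st Saturday is 2006-11-04.
1st Saturday of December 2006: 2006-12-02.
January 2007 — 1st Saturday is 2007-01-06.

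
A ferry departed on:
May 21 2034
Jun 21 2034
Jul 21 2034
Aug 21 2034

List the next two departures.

Each date is the 21st; the gaps (31, 30, 31) track the month lengths.
The rule is the 21st of each month.
Next: September 2034 → Sep 21 2034.
Next: October 2034 → Oct 21 2034.

Sep 21 2034, Oct 21 2034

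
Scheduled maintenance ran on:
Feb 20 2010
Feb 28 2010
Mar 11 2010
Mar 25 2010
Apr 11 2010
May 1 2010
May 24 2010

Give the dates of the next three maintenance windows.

Gaps: 8, 11, 14, 17, 20, 23 days — each gap is 3 larger than the previous one.
Next gap: 26 days. May 24 2010 + 26 days = Jun 19 2010.
Next gap: 29 days. Jun 19 2010 + 29 days = Jul 18 2010.
Next gap: 32 days. Jul 18 2010 + 32 days = Aug 19 2010.

Jun 19 2010, Jul 18 2010, Aug 19 2010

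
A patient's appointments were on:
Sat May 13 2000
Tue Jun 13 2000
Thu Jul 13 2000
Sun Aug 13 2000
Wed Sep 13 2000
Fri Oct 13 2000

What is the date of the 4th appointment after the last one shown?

Tue Feb 13 2001

The day-of-month is always 13 (31, 30, 31, 31, 30 days between events).
So this recurs on the 13th of each month.
November 2000: Mon Nov 13 2000.
Next: December 2000 → Wed Dec 13 2000.
January 2001: Sat Jan 13 2001.
Next: February 2001 → Tue Feb 13 2001.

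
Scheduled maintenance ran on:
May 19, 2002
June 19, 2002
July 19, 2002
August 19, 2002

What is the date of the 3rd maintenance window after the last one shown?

November 19, 2002

Gaps: 31, 30, 31 days — not constant. Every event is on the 19th of the month.
Pattern: the 19th of each month.
September 2002: September 19, 2002.
Next: October 2002 → October 19, 2002.
November 2002: November 19, 2002.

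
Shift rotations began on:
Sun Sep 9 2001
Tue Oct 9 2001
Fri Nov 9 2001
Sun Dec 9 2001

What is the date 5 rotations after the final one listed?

Thu May 9 2002

Gaps: 30, 31, 30 days — not constant. Every event is on the 9th of the month.
Pattern: the 9th of each month.
Next: January 2002 → Wed Jan 9 2002.
February 2002: Sat Feb 9 2002.
March 2002: Sat Mar 9 2002.
April 2002: Tue Apr 9 2002.
Next: May 2002 → Thu May 9 2002.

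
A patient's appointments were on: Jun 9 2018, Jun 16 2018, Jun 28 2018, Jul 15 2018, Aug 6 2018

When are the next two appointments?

Sep 2 2018, Oct 4 2018

The spacing grows by 5 each time: 7, 12, 17, 22 days.
Next gap: 27 days. Aug 6 2018 + 27 days = Sep 2 2018.
Next gap: 32 days. Sep 2 2018 + 32 days = Oct 4 2018.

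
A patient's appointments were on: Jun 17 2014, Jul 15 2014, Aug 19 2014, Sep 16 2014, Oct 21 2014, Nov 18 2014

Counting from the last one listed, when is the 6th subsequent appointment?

All dates are Tuesdays, 28, 35, 28, 35, 28 days apart.
Specifically, the 3rd Tuesday of each month.
3rd Tuesday of December 2014: Dec 16 2014.
January 2015 — 3rd Tuesday is Jan 20 2015.
February 2015 — 3rd Tuesday is Feb 17 2015.
March 2015 — 3rd Tuesday is Mar 17 2015.
April 2015 — 3rd Tuesday is Apr 21 2015.
May 2015 — 3rd Tuesday is May 19 2015.

May 19 2015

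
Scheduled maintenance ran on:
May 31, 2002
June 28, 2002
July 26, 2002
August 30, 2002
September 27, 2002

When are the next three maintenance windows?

Every date is a Friday; gaps 28, 28, 35, 28 days.
Each is the last Friday of its month (at least one falls on the 29th or later, ruling out '4th Friday').
Last Friday of October 2002: October 25, 2002.
November 2002 ends with Friday November 29, 2002.
Last Friday of December 2002: December 27, 2002.

October 25, 2002; November 29, 2002; December 27, 2002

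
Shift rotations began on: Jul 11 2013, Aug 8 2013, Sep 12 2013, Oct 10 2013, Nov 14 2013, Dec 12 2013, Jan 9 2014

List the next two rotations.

Feb 13 2014, Mar 13 2014

Gaps: 28, 35, 28, 35, 28, 28 days — a mix of 28 and 35. Every date is a Thursday.
Each is the 2nd Thursday of its month.
February 2014 — 2nd Thursday is Feb 13 2014.
2nd Thursday of March 2014: Mar 13 2014.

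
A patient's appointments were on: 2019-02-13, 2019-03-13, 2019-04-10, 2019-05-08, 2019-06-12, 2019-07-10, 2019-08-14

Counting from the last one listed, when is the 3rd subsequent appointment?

All dates are Wednesdays, 28, 28, 28, 35, 28, 35 days apart.
Specifically, the 2nd Wednesday of each month.
September 2019 — 2nd Wednesday is 2019-09-11.
October 2019 — 2nd Wednesday is 2019-10-09.
2nd Wednesday of November 2019: 2019-11-13.

2019-11-13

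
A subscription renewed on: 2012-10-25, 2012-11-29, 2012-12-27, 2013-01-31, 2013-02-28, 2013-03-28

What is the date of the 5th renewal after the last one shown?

These are Thursdays with 35, 28, 35, 28, 28-day gaps.
Each is the final Thursday of its month — 2012-11-29 is past the 28th, so '4th Thursday' doesn't fit.
April 2013 ends with Thursday 2013-04-25.
Last Thursday of May 2013: 2013-05-30.
June 2013 ends with Thursday 2013-06-27.
Last Thursday of July 2013: 2013-07-25.
August 2013 ends with Thursday 2013-08-29.

2013-08-29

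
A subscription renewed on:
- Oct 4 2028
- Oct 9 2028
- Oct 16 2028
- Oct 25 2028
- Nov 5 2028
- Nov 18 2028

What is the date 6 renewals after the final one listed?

Mar 18 2029

Gaps: 5, 7, 9, 11, 13 days — each gap is 2 larger than the previous one.
Next gap: 15 days. Nov 18 2028 + 15 days = Dec 3 2028.
Next gap: 17 days. Dec 3 2028 + 17 days = Dec 20 2028.
Next gap: 19 days. Dec 20 2028 + 19 days = Jan 8 2029.
Next gap: 21 days. Jan 8 2029 + 21 days = Jan 29 2029.
Next gap: 23 days. Jan 29 2029 + 23 days = Feb 21 2029.
Next gap: 25 days. Feb 21 2029 + 25 days = Mar 18 2029.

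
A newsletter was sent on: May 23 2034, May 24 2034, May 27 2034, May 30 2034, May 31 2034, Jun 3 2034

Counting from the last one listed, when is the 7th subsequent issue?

Jun 20 2034

Every event lands on a Tuesday or Wednesday or Saturday (gaps cycle 1, 3, 3, 1, 3).
So the schedule is: every Tuesday, Wednesday and Saturday.
Next Tuesday: Jun 6 2034.
Next Wednesday: Jun 7 2034.
The following Saturday is Jun 10 2034.
Next Tuesday: Jun 13 2034.
The following Wednesday is Jun 14 2034.
The following Saturday is Jun 17 2034.
The following Tuesday is Jun 20 2034.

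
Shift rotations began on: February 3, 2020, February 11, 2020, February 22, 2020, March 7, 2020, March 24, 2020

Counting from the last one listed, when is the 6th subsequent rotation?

September 5, 2020

Gaps: 8, 11, 14, 17 days — each gap is 3 larger than the previous one.
Next gap: 20 days. March 24, 2020 + 20 days = April 13, 2020.
Next gap: 23 days. April 13, 2020 + 23 days = May 6, 2020.
Next gap: 26 days. May 6, 2020 + 26 days = June 1, 2020.
Next gap: 29 days. June 1, 2020 + 29 days = June 30, 2020.
Next gap: 32 days. June 30, 2020 + 32 days = August 1, 2020.
Next gap: 35 days. August 1, 2020 + 35 days = September 5, 2020.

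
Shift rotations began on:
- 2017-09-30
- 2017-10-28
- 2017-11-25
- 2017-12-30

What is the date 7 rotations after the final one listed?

2018-07-28

These are Saturdays with 28, 28, 35-day gaps.
Each is the final Saturday of its month — 2017-09-30 is past the 28th, so '4th Saturday' doesn't fit.
January 2018 ends with Saturday 2018-01-27.
Last Saturday of February 2018: 2018-02-24.
March 2018 ends with Saturday 2018-03-31.
Last Saturday of April 2018: 2018-04-28.
Last Saturday of May 2018: 2018-05-26.
Last Saturday of June 2018: 2018-06-30.
July 2018 ends with Saturday 2018-07-28.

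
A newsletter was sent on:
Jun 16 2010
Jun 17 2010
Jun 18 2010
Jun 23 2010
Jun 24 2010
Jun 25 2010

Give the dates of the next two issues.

Jun 30 2010, Jul 1 2010

Gaps: 1, 1, 5, 1, 1 days — not constant, but cyclic with period 3.
The events fall on every Wednesday, Thursday and Friday.
Next Wednesday: Jun 30 2010.
Next Thursday: Jul 1 2010.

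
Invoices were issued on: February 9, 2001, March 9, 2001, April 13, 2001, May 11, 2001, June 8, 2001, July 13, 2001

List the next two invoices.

August 10, 2001; September 14, 2001

These are Fridays at 28- or 35-day spacing (28, 35, 28, 28, 35).
The pattern: 2nd Friday of the month.
2nd Friday of August 2001: August 10, 2001.
September 2001 — 2nd Friday is September 14, 2001.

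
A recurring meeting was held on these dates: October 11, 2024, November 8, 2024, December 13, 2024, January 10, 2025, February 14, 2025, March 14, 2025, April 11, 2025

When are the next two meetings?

May 9, 2025; June 13, 2025

All dates are Fridays, 28, 35, 28, 35, 28, 28 days apart.
Specifically, the 2nd Friday of each month.
May 2025 — 2nd Friday is May 9, 2025.
June 2025 — 2nd Friday is June 13, 2025.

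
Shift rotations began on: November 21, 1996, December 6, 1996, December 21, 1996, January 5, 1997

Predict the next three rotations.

January 20, 1997; February 4, 1997; February 19, 1997

Gaps between consecutive events: 15, 15, 15 days — a constant 15-day interval.
January 5, 1997 + 15 days = January 20, 1997.
January 20, 1997 + 15 days = February 4, 1997.
February 4, 1997 + 15 days = February 19, 1997.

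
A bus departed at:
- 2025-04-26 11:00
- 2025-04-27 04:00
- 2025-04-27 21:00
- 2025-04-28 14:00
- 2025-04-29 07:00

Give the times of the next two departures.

Gaps: 17, 17, 17, 17 hours — each event is 17 hours after the previous one.
2025-04-29 07:00 + 17 h = 2025-04-30 00:00.
2025-04-30 00:00 + 17 h = 2025-04-30 17:00.

2025-04-30 00:00, 2025-04-30 17:00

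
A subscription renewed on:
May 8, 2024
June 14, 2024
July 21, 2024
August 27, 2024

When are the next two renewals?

Every event comes 37 days after the last (37, 37, 37).
August 27, 2024 + 37 days = October 3, 2024.
October 3, 2024 + 37 days = November 9, 2024.

October 3, 2024; November 9, 2024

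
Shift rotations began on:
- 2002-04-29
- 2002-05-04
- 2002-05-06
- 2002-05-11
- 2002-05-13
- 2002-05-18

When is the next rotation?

The gap pattern 5, 2, 5, 2, 5 repeats every 2 events.
These are the Mondays and Saturdays of each week.
The following Monday is 2002-05-20.

2002-05-20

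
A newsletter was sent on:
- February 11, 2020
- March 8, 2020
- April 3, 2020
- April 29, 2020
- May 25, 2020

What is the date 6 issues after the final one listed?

October 28, 2020

Gaps between consecutive events: 26, 26, 26, 26 days — a constant 26-day interval.
May 25, 2020 + 26 days = June 20, 2020.
June 20, 2020 + 26 days = July 16, 2020.
July 16, 2020 + 26 days = August 11, 2020.
August 11, 2020 + 26 days = September 6, 2020.
September 6, 2020 + 26 days = October 2, 2020.
October 2, 2020 + 26 days = October 28, 2020.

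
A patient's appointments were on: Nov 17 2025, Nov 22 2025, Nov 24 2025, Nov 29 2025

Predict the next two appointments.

Dec 1 2025, Dec 6 2025

Every event lands on a Monday or Saturday (gaps cycle 5, 2, 5).
So the schedule is: every Monday and Saturday.
The following Monday is Dec 1 2025.
The following Saturday is Dec 6 2025.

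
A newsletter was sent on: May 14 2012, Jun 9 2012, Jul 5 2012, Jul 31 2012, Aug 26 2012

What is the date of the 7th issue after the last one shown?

Feb 24 2013

Gaps between consecutive events: 26, 26, 26, 26 days — a constant 26-day interval.
Aug 26 2012 + 26 days = Sep 21 2012.
Sep 21 2012 + 26 days = Oct 17 2012.
Oct 17 2012 + 26 days = Nov 12 2012.
Nov 12 2012 + 26 days = Dec 8 2012.
Dec 8 2012 + 26 days = Jan 3 2013.
Jan 3 2013 + 26 days = Jan 29 2013.
Jan 29 2013 + 26 days = Feb 24 2013.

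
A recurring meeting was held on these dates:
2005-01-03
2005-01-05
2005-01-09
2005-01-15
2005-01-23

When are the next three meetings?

Gaps: 2, 4, 6, 8 days — each gap is 2 larger than the previous one.
Next gap: 10 days. 2005-01-23 + 10 days = 2005-02-02.
Next gap: 12 days. 2005-02-02 + 12 days = 2005-02-14.
Next gap: 14 days. 2005-02-14 + 14 days = 2005-02-28.

2005-02-02, 2005-02-14, 2005-02-28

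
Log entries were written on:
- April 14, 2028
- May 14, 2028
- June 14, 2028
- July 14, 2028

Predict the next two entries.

Each date is the 14th; the gaps (30, 31, 30) track the month lengths.
The rule is the 14th of each month.
August 2028: August 14, 2028.
Next: September 2028 → September 14, 2028.

August 14, 2028; September 14, 2028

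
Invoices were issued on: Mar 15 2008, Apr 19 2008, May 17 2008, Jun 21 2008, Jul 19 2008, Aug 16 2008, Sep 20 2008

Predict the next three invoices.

All dates are Saturdays, 35, 28, 35, 28, 28, 35 days apart.
Specifically, the 3rd Saturday of each month.
3rd Saturday of October 2008: Oct 18 2008.
3rd Saturday of November 2008: Nov 15 2008.
December 2008 — 3rd Saturday is Dec 20 2008.

Oct 18 2008, Nov 15 2008, Dec 20 2008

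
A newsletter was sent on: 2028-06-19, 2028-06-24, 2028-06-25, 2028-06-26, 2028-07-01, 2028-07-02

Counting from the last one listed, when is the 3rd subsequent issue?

Gaps: 5, 1, 1, 5, 1 days — not constant, but cyclic with period 3.
The events fall on every Monday, Saturday and Sunday.
The following Monday is 2028-07-03.
Next Saturday: 2028-07-08.
Next Sunday: 2028-07-09.

2028-07-09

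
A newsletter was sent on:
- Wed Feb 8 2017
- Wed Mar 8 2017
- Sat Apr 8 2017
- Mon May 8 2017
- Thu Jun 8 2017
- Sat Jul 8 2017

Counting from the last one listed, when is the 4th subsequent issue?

The day-of-month is always 8 (28, 31, 30, 31, 30 days between events).
So this recurs on the 8th of each month.
August 2017: Tue Aug 8 2017.
September 2017: Fri Sep 8 2017.
October 2017: Sun Oct 8 2017.
Next: November 2017 → Wed Nov 8 2017.

Wed Nov 8 2017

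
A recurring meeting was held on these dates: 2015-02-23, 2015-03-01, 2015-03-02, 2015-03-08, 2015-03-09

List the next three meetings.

Every event lands on a Monday or Sunday (gaps cycle 6, 1, 6, 1).
So the schedule is: every Monday and Sunday.
Next Sunday: 2015-03-15.
The following Monday is 2015-03-16.
The following Sunday is 2015-03-22.

2015-03-15, 2015-03-16, 2015-03-22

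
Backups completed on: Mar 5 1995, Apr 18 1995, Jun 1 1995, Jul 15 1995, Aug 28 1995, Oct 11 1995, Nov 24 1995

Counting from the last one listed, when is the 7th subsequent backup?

Sep 27 1996

Gaps between consecutive events: 44, 44, 44, 44, 44, 44 days — a constant 44-day interval.
Nov 24 1995 + 44 days = Jan 7 1996.
Jan 7 1996 + 44 days = Feb 20 1996.
Feb 20 1996 + 44 days = Apr 4 1996.
Apr 4 1996 + 44 days = May 18 1996.
May 18 1996 + 44 days = Jul 1 1996.
Jul 1 1996 + 44 days = Aug 14 1996.
Aug 14 1996 + 44 days = Sep 27 1996.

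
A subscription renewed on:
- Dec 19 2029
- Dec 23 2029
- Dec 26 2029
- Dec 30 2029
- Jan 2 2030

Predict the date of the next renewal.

Gaps: 4, 3, 4, 3 days — not constant, but cyclic with period 2.
The events fall on every Wednesday and Sunday.
Next Sunday: Jan 6 2030.

Jan 6 2030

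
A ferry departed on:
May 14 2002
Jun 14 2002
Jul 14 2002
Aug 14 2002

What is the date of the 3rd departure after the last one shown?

Nov 14 2002

The day-of-month is always 14 (31, 30, 31 days between events).
So this recurs on the 14th of each month.
Next: September 2002 → Sep 14 2002.
Next: October 2002 → Oct 14 2002.
Next: November 2002 → Nov 14 2002.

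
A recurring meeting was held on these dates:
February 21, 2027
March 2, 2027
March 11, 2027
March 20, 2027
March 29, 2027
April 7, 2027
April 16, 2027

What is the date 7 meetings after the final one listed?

Gaps between consecutive events: 9, 9, 9, 9, 9, 9 days — a constant 9-day interval.
April 16, 2027 + 9 days = April 25, 2027.
April 25, 2027 + 9 days = May 4, 2027.
May 4, 2027 + 9 days = May 13, 2027.
May 13, 2027 + 9 days = May 22, 2027.
May 22, 2027 + 9 days = May 31, 2027.
May 31, 2027 + 9 days = June 9, 2027.
June 9, 2027 + 9 days = June 18, 2027.

June 18, 2027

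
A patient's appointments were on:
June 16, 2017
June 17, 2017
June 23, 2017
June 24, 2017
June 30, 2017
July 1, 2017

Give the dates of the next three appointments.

July 7, 2017; July 8, 2017; July 14, 2017

Every event lands on a Friday or Saturday (gaps cycle 1, 6, 1, 6, 1).
So the schedule is: every Friday and Saturday.
Next Friday: July 7, 2017.
Next Saturday: July 8, 2017.
The following Friday is July 14, 2017.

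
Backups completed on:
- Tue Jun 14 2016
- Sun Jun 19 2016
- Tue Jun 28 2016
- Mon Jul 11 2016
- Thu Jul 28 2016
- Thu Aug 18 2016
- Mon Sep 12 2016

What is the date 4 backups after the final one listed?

Mon Jan 30 2017

Gaps: 5, 9, 13, 17, 21, 25 days — each gap is 4 larger than the previous one.
Next gap: 29 days. Mon Sep 12 2016 + 29 days = Tue Oct 11 2016.
Next gap: 33 days. Tue Oct 11 2016 + 33 days = Sun Nov 13 2016.
Next gap: 37 days. Sun Nov 13 2016 + 37 days = Tue Dec 20 2016.
Next gap: 41 days. Tue Dec 20 2016 + 41 days = Mon Jan 30 2017.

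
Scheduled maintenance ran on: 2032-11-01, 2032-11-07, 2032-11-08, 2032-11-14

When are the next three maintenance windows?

Gaps: 6, 1, 6 days — not constant, but cyclic with period 2.
The events fall on every Monday and Sunday.
Next Monday: 2032-11-15.
The following Sunday is 2032-11-21.
The following Monday is 2032-11-22.

2032-11-15, 2032-11-21, 2032-11-22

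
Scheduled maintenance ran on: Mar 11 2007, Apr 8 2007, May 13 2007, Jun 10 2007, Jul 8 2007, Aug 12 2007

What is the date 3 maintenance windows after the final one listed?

Nov 11 2007

All dates are Sundays, 28, 35, 28, 28, 35 days apart.
Specifically, the 2nd Sunday of each month.
2nd Sunday of September 2007: Sep 9 2007.
2nd Sunday of October 2007: Oct 14 2007.
November 2007 — 2nd Sunday is Nov 11 2007.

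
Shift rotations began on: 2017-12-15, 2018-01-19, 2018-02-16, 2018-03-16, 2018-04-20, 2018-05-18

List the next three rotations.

Gaps: 35, 28, 28, 35, 28 days — a mix of 28 and 35. Every date is a Friday.
Each is the 3rd Friday of its month.
June 2018 — 3rd Friday is 2018-06-15.
3rd Friday of July 2018: 2018-07-20.
August 2018 — 3rd Friday is 2018-08-17.

2018-06-15, 2018-07-20, 2018-08-17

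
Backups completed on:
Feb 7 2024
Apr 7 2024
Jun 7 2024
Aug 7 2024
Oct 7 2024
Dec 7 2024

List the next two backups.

Each date is the 7th; the gaps (60, 61, 61, 61, 61) track the month lengths.
The rule is the 7th of every 2 months.
February 2025: Feb 7 2025.
April 2025: Apr 7 2025.

Feb 7 2025, Apr 7 2025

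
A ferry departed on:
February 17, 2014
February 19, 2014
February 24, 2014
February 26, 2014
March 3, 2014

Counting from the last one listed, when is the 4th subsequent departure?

Every event lands on a Monday or Wednesday (gaps cycle 2, 5, 2, 5).
So the schedule is: every Monday and Wednesday.
The following Wednesday is March 5, 2014.
Next Monday: March 10, 2014.
Next Wednesday: March 12, 2014.
The following Monday is March 17, 2014.

March 17, 2014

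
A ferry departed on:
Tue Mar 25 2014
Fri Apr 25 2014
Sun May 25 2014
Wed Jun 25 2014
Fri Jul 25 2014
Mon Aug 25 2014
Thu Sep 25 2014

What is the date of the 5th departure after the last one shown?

Wed Feb 25 2015

The day-of-month is always 25 (31, 30, 31, 30, 31, 31 days between events).
So this recurs on the 25th of each month.
October 2014: Sat Oct 25 2014.
Next: November 2014 → Tue Nov 25 2014.
December 2014: Thu Dec 25 2014.
Next: January 2015 → Sun Jan 25 2015.
Next: February 2015 → Wed Feb 25 2015.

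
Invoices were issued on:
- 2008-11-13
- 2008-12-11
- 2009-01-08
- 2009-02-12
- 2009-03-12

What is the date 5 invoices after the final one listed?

2009-08-13

These are Thursdays at 28- or 35-day spacing (28, 28, 35, 28).
The pattern: 2nd Thursday of the month.
April 2009 — 2nd Thursday is 2009-04-09.
2nd Thursday of May 2009: 2009-05-14.
June 2009 — 2nd Thursday is 2009-06-11.
2nd Thursday of July 2009: 2009-07-09.
2nd Thursday of August 2009: 2009-08-13.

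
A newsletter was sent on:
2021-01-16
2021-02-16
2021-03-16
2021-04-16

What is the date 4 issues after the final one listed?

2021-08-16

Gaps: 31, 28, 31 days — not constant. Every event is on the 16th of the month.
Pattern: the 16th of each month.
May 2021: 2021-05-16.
June 2021: 2021-06-16.
July 2021: 2021-07-16.
August 2021: 2021-08-16.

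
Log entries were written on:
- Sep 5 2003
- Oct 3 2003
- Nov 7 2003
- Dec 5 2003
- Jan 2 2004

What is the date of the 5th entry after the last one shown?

Gaps: 28, 35, 28, 28 days — a mix of 28 and 35. Every date is a Friday.
Each is the 1st Friday of its month.
February 2004 — 1st Friday is Feb 6 2004.
1st Friday of March 2004: Mar 5 2004.
1st Friday of April 2004: Apr 2 2004.
May 2004 — 1st Friday is May 7 2004.
June 2004 — 1st Friday is Jun 4 2004.

Jun 4 2004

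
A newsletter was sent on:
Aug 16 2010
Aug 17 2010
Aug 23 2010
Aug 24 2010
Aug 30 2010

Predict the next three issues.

Every event lands on a Monday or Tuesday (gaps cycle 1, 6, 1, 6).
So the schedule is: every Monday and Tuesday.
Next Tuesday: Aug 31 2010.
Next Monday: Sep 6 2010.
The following Tuesday is Sep 7 2010.

Aug 31 2010, Sep 6 2010, Sep 7 2010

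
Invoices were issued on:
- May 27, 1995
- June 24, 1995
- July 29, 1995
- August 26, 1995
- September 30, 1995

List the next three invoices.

These are Saturdays with 28, 35, 28, 35-day gaps.
Each is the final Saturday of its month — July 29, 1995 is past the 28th, so '4th Saturday' doesn't fit.
October 1995 ends with Saturday October 28, 1995.
Last Saturday of November 1995: November 25, 1995.
December 1995 ends with Saturday December 30, 1995.

October 28, 1995; November 25, 1995; December 30, 1995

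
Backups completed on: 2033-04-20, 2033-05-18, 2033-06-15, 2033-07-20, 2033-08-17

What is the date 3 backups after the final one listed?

Gaps: 28, 28, 35, 28 days — a mix of 28 and 35. Every date is a Wednesday.
Each is the 3rd Wednesday of its month.
September 2033 — 3rd Wednesday is 2033-09-21.
3rd Wednesday of October 2033: 2033-10-19.
November 2033 — 3rd Wednesday is 2033-11-16.

2033-11-16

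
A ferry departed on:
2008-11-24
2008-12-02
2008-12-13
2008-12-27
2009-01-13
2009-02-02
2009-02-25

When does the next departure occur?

Gaps: 8, 11, 14, 17, 20, 23 days — each gap is 3 larger than the previous one.
Next gap: 26 days. 2009-02-25 + 26 days = 2009-03-23.

2009-03-23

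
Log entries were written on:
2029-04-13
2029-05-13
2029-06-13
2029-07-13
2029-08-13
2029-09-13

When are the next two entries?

Each date is the 13th; the gaps (30, 31, 30, 31, 31) track the month lengths.
The rule is the 13th of each month.
October 2029: 2029-10-13.
Next: November 2029 → 2029-11-13.

2029-10-13, 2029-11-13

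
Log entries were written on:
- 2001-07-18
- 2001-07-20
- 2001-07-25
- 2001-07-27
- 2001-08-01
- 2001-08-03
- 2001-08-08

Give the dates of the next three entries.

The gap pattern 2, 5, 2, 5, 2, 5 repeats every 2 events.
These are the Wednesdays and Fridays of each week.
Next Friday: 2001-08-10.
The following Wednesday is 2001-08-15.
Next Friday: 2001-08-17.

2001-08-10, 2001-08-15, 2001-08-17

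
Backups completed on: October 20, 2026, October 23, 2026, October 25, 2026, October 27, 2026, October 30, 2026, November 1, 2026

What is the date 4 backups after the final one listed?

The gap pattern 3, 2, 2, 3, 2 repeats every 3 events.
These are the Tuesdays, Fridays and Sundays of each week.
The following Tuesday is November 3, 2026.
Next Friday: November 6, 2026.
The following Sunday is November 8, 2026.
The following Tuesday is November 10, 2026.

November 10, 2026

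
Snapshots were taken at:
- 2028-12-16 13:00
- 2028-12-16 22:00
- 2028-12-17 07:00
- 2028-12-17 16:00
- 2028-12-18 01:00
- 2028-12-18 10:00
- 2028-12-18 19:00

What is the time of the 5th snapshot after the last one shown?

2028-12-20 16:00

The interval is a steady 9 hours (9, 9, 9, 9, 9, 9).
2028-12-18 19:00 + 9 h = 2028-12-19 04:00.
2028-12-19 04:00 + 9 h = 2028-12-19 13:00.
2028-12-19 13:00 + 9 h = 2028-12-19 22:00.
2028-12-19 22:00 + 9 h = 2028-12-20 07:00.
2028-12-20 07:00 + 9 h = 2028-12-20 16:00.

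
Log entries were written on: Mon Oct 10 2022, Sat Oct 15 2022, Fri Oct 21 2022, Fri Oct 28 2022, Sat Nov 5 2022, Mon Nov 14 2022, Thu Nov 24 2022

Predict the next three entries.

Mon Dec 5 2022, Sat Dec 17 2022, Fri Dec 30 2022

Gaps: 5, 6, 7, 8, 9, 10 days — each gap is 1 larger than the previous one.
Next gap: 11 days. Thu Nov 24 2022 + 11 days = Mon Dec 5 2022.
Next gap: 12 days. Mon Dec 5 2022 + 12 days = Sat Dec 17 2022.
Next gap: 13 days. Sat Dec 17 2022 + 13 days = Fri Dec 30 2022.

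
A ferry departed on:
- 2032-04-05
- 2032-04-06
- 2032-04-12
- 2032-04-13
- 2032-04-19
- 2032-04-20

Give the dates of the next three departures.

The gap pattern 1, 6, 1, 6, 1 repeats every 2 events.
These are the Mondays and Tuesdays of each week.
Next Monday: 2032-04-26.
The following Tuesday is 2032-04-27.
Next Monday: 2032-05-03.

2032-04-26, 2032-04-27, 2032-05-03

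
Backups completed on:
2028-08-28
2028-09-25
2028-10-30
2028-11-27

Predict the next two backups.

2028-12-25, 2029-01-29

All Mondays; the gaps (28, 35, 28) vary with month length.
This is the last Monday of each month.
December 2028 ends with Monday 2028-12-25.
Last Monday of January 2029: 2029-01-29.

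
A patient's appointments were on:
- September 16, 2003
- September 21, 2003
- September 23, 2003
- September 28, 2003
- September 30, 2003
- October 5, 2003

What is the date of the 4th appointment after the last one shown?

October 19, 2003

Gaps: 5, 2, 5, 2, 5 days — not constant, but cyclic with period 2.
The events fall on every Tuesday and Sunday.
Next Tuesday: October 7, 2003.
Next Sunday: October 12, 2003.
The following Tuesday is October 14, 2003.
Next Sunday: October 19, 2003.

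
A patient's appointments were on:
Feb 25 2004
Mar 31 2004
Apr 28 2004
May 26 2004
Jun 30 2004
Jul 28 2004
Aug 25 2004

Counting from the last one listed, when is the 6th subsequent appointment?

These are Wednesdays with 35, 28, 28, 35, 28, 28-day gaps.
Each is the final Wednesday of its month — Mar 31 2004 is past the 28th, so '4th Wednesday' doesn't fit.
September 2004 ends with Wednesday Sep 29 2004.
Last Wednesday of October 2004: Oct 27 2004.
Last Wednesday of November 2004: Nov 24 2004.
Last Wednesday of December 2004: Dec 29 2004.
January 2005 ends with Wednesday Jan 26 2005.
February 2005 ends with Wednesday Feb 23 2005.

Feb 23 2005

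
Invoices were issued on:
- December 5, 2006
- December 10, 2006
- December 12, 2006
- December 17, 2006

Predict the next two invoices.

The gap pattern 5, 2, 5 repeats every 2 events.
These are the Tuesdays and Sundays of each week.
Next Tuesday: December 19, 2006.
The following Sunday is December 24, 2006.

December 19, 2006; December 24, 2006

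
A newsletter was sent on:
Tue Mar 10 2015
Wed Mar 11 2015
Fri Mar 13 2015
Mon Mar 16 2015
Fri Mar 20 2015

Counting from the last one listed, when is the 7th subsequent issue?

Gaps: 1, 2, 3, 4 days — each gap is 1 larger than the previous one.
Next gap: 5 days. Fri Mar 20 2015 + 5 days = Wed Mar 25 2015.
Next gap: 6 days. Wed Mar 25 2015 + 6 days = Tue Mar 31 2015.
Next gap: 7 days. Tue Mar 31 2015 + 7 days = Tue Apr 7 2015.
Next gap: 8 days. Tue Apr 7 2015 + 8 days = Wed Apr 15 2015.
Next gap: 9 days. Wed Apr 15 2015 + 9 days = Fri Apr 24 2015.
Next gap: 10 days. Fri Apr 24 2015 + 10 days = Mon May 4 2015.
Next gap: 11 days. Mon May 4 2015 + 11 days = Fri May 15 2015.

Fri May 15 2015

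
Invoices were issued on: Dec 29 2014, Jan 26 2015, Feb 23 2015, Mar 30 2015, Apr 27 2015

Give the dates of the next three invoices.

May 25 2015, Jun 29 2015, Jul 27 2015

Every date is a Monday; gaps 28, 28, 35, 28 days.
Each is the last Monday of its month (at least one falls on the 29th or later, ruling out '4th Monday').
May 2015 ends with Monday May 25 2015.
June 2015 ends with Monday Jun 29 2015.
Last Monday of July 2015: Jul 27 2015.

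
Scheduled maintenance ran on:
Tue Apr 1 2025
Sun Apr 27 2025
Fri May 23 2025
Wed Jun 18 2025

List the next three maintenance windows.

Mon Jul 14 2025, Sat Aug 9 2025, Thu Sep 4 2025

Gaps between consecutive events: 26, 26, 26 days — a constant 26-day interval.
Wed Jun 18 2025 + 26 days = Mon Jul 14 2025.
Mon Jul 14 2025 + 26 days = Sat Aug 9 2025.
Sat Aug 9 2025 + 26 days = Thu Sep 4 2025.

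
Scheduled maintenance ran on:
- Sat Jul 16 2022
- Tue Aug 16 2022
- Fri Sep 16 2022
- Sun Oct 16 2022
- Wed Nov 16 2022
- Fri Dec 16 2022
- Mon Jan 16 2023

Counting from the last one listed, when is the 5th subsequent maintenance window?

The day-of-month is always 16 (31, 31, 30, 31, 30, 31 days between events).
So this recurs on the 16th of each month.
Next: February 2023 → Thu Feb 16 2023.
March 2023: Thu Mar 16 2023.
Next: April 2023 → Sun Apr 16 2023.
May 2023: Tue May 16 2023.
June 2023: Fri Jun 16 2023.

Fri Jun 16 2023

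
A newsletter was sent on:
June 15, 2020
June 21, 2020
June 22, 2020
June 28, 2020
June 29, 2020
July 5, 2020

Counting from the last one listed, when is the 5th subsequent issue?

Gaps: 6, 1, 6, 1, 6 days — not constant, but cyclic with period 2.
The events fall on every Monday and Sunday.
The following Monday is July 6, 2020.
Next Sunday: July 12, 2020.
The following Monday is July 13, 2020.
The following Sunday is July 19, 2020.
Next Monday: July 20, 2020.

July 20, 2020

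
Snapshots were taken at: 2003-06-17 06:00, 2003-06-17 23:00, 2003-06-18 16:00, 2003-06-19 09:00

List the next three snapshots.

Gaps: 17, 17, 17 hours — each event is 17 hours after the previous one.
2003-06-19 09:00 + 17 h = 2003-06-20 02:00.
2003-06-20 02:00 + 17 h = 2003-06-20 19:00.
2003-06-20 19:00 + 17 h = 2003-06-21 12:00.

2003-06-20 02:00, 2003-06-20 19:00, 2003-06-21 12:00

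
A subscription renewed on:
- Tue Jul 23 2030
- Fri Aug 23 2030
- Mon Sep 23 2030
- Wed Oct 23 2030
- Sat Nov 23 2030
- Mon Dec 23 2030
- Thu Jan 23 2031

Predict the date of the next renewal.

The day-of-month is always 23 (31, 31, 30, 31, 30, 31 days between events).
So this recurs on the 23rd of each month.
Next: February 2031 → Sun Feb 23 2031.

Sun Feb 23 2031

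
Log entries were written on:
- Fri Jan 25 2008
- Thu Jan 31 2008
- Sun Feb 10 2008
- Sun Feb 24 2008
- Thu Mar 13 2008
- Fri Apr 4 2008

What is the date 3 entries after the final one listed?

Gaps: 6, 10, 14, 18, 22 days — each gap is 4 larger than the previous one.
Next gap: 26 days. Fri Apr 4 2008 + 26 days = Wed Apr 30 2008.
Next gap: 30 days. Wed Apr 30 2008 + 30 days = Fri May 30 2008.
Next gap: 34 days. Fri May 30 2008 + 34 days = Thu Jul 3 2008.

Thu Jul 3 2008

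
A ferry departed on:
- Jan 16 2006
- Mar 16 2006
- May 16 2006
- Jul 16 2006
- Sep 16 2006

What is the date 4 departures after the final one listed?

Gaps: 59, 61, 61, 62 days — not constant. Every event is on the 16th of the month.
Pattern: the 16th of every 2 months.
November 2006: Nov 16 2006.
January 2007: Jan 16 2007.
Next: March 2007 → Mar 16 2007.
May 2007: May 16 2007.

May 16 2007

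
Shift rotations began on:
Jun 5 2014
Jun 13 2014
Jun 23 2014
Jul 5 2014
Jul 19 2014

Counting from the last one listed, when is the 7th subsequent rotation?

Dec 20 2014

Intervals are 8, 10, 12, 14 days — an arithmetic progression with common difference 2.
Next gap: 16 days. Jul 19 2014 + 16 days = Aug 4 2014.
Next gap: 18 days. Aug 4 2014 + 18 days = Aug 22 2014.
Next gap: 20 days. Aug 22 2014 + 20 days = Sep 11 2014.
Next gap: 22 days. Sep 11 2014 + 22 days = Oct 3 2014.
Next gap: 24 days. Oct 3 2014 + 24 days = Oct 27 2014.
Next gap: 26 days. Oct 27 2014 + 26 days = Nov 22 2014.
Next gap: 28 days. Nov 22 2014 + 28 days = Dec 20 2014.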